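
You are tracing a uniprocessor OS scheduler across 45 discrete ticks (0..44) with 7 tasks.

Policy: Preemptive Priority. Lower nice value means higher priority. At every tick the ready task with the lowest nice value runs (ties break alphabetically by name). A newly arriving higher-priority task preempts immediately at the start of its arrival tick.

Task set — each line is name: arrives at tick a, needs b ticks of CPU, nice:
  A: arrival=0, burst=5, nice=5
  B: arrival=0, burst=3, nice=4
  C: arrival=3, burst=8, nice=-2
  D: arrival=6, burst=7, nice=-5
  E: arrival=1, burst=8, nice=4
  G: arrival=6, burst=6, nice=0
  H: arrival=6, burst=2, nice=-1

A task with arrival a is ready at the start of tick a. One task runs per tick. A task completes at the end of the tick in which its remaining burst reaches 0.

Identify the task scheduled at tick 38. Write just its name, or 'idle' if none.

t=0: ready={A,B} → run B
t=1: ready={A,B,E} → run B
t=2: ready={A,B,E} → run B
t=3: ready={A,C,E} → run C
t=4: ready={A,C,E} → run C
t=5: ready={A,C,E} → run C
t=6: ready={A,C,D,E,G,H} → run D
t=7: ready={A,C,D,E,G,H} → run D
t=8: ready={A,C,D,E,G,H} → run D
t=9: ready={A,C,D,E,G,H} → run D
t=10: ready={A,C,D,E,G,H} → run D
t=11: ready={A,C,D,E,G,H} → run D
t=12: ready={A,C,D,E,G,H} → run D
t=13: ready={A,C,E,G,H} → run C
t=14: ready={A,C,E,G,H} → run C
t=15: ready={A,C,E,G,H} → run C
t=16: ready={A,C,E,G,H} → run C
t=17: ready={A,C,E,G,H} → run C
t=18: ready={A,E,G,H} → run H
t=19: ready={A,E,G,H} → run H
t=20: ready={A,E,G} → run G
t=21: ready={A,E,G} → run G
t=22: ready={A,E,G} → run G
t=23: ready={A,E,G} → run G
t=24: ready={A,E,G} → run G
t=25: ready={A,E,G} → run G
t=26: ready={A,E} → run E
t=27: ready={A,E} → run E
t=28: ready={A,E} → run E
t=29: ready={A,E} → run E
t=30: ready={A,E} → run E
t=31: ready={A,E} → run E
t=32: ready={A,E} → run E
t=33: ready={A,E} → run E
t=34: ready={A} → run A
t=35: ready={A} → run A
t=36: ready={A} → run A
t=37: ready={A} → run A
t=38: ready={A} → run A
t=39: (idle)
t=40: (idle)
t=41: (idle)
t=42: (idle)
t=43: (idle)
t=44: (idle)

running at tick 38 = A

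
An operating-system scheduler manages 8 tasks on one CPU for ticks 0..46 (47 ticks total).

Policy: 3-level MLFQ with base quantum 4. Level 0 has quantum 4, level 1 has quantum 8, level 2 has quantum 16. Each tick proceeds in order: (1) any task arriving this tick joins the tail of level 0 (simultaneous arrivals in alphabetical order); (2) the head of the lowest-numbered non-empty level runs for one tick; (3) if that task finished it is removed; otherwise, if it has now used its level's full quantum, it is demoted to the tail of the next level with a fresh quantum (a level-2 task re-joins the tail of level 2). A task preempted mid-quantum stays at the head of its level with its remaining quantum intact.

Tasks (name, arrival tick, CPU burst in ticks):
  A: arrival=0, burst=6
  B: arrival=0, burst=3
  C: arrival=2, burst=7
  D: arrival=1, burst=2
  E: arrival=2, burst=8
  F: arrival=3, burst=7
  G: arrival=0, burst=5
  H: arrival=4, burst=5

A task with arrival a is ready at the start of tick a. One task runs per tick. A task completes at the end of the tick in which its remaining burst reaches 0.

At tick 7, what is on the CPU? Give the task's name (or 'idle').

running at tick 7 = G

t=0: L0/L1/L2 = ABG/-/- → run A
t=1: L0/L1/L2 = ABGD/-/- → run A
t=2: L0/L1/L2 = ABGDCE/-/- → run A
t=3: L0/L1/L2 = ABGDCEF/-/- → run A
t=4: L0/L1/L2 = BGDCEFH/A/- → run B
t=5: L0/L1/L2 = BGDCEFH/A/- → run B
t=6: L0/L1/L2 = BGDCEFH/A/- → run B
t=7: L0/L1/L2 = GDCEFH/A/- → run G
t=8: L0/L1/L2 = GDCEFH/A/- → run G
t=9: L0/L1/L2 = GDCEFH/A/- → run G
t=10: L0/L1/L2 = GDCEFH/A/- → run G
t=11: L0/L1/L2 = DCEFH/AG/- → run D
t=12: L0/L1/L2 = DCEFH/AG/- → run D
t=13: L0/L1/L2 = CEFH/AG/- → run C
t=14: L0/L1/L2 = CEFH/AG/- → run C
t=15: L0/L1/L2 = CEFH/AG/- → run C
t=16: L0/L1/L2 = CEFH/AG/- → run C
t=17: L0/L1/L2 = EFH/AGC/- → run E
t=18: L0/L1/L2 = EFH/AGC/- → run E
t=19: L0/L1/L2 = EFH/AGC/- → run E
t=20: L0/L1/L2 = EFH/AGC/- → run E
t=21: L0/L1/L2 = FH/AGCE/- → run F
t=22: L0/L1/L2 = FH/AGCE/- → run F
t=23: L0/L1/L2 = FH/AGCE/- → run F
t=24: L0/L1/L2 = FH/AGCE/- → run F
t=25: L0/L1/L2 = H/AGCEF/- → run H
t=26: L0/L1/L2 = H/AGCEF/- → run H
t=27: L0/L1/L2 = H/AGCEF/- → run H
t=28: L0/L1/L2 = H/AGCEF/- → run H
t=29: L0/L1/L2 = -/AGCEFH/- → run A
t=30: L0/L1/L2 = -/AGCEFH/- → run A
t=31: L0/L1/L2 = -/GCEFH/- → run G
t=32: L0/L1/L2 = -/CEFH/- → run C
t=33: L0/L1/L2 = -/CEFH/- → run C
t=34: L0/L1/L2 = -/CEFH/- → run C
t=35: L0/L1/L2 = -/EFH/- → run E
t=36: L0/L1/L2 = -/EFH/- → run E
t=37: L0/L1/L2 = -/EFH/- → run E
t=38: L0/L1/L2 = -/EFH/- → run E
t=39: L0/L1/L2 = -/FH/- → run F
t=40: L0/L1/L2 = -/FH/- → run F
t=41: L0/L1/L2 = -/FH/- → run F
t=42: L0/L1/L2 = -/H/- → run H
t=43: (idle)
t=44: (idle)
t=45: (idle)
t=46: (idle)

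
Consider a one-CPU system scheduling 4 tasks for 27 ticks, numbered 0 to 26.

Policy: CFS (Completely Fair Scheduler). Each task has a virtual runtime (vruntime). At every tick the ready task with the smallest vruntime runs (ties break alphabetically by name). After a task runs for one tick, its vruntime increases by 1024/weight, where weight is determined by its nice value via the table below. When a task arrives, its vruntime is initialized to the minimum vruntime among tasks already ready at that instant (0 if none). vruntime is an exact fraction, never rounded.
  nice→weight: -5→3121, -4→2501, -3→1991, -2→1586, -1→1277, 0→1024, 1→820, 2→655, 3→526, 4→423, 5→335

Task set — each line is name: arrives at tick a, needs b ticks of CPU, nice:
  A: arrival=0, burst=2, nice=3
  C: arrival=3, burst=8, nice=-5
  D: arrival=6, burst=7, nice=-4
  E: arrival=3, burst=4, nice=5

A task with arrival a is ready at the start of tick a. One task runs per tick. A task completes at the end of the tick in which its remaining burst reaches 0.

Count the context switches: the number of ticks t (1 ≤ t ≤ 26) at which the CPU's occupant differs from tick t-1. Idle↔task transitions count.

t=0: vr[A=0] → run A
t=1: vr[A=512/263] → run A
t=2: (idle)
t=3: vr[C=0 E=0] → run C
t=4: vr[C=1024/3121 E=0] → run E
t=5: vr[C=1024/3121 E=1024/335] → run C
t=6: vr[C=2048/3121 D=2048/3121 E=1024/335] → run C
t=7: vr[C=3072/3121 D=2048/3121 E=1024/335] → run D
t=8: vr[C=3072/3121 D=8317952/7805621 E=1024/335] → run C
t=9: vr[C=4096/3121 D=8317952/7805621 E=1024/335] → run D
t=10: vr[C=4096/3121 D=11513856/7805621 E=1024/335] → run C
t=11: vr[C=5120/3121 D=11513856/7805621 E=1024/335] → run D
t=12: vr[C=5120/3121 D=14709760/7805621 E=1024/335] → run C
t=13: vr[C=6144/3121 D=14709760/7805621 E=1024/335] → run D
t=14: vr[C=6144/3121 D=17905664/7805621 E=1024/335] → run C
t=15: vr[C=7168/3121 D=17905664/7805621 E=1024/335] → run D
t=16: vr[C=7168/3121 D=21101568/7805621 E=1024/335] → run C
t=17: vr[D=21101568/7805621 E=1024/335] → run D
t=18: vr[D=24297472/7805621 E=1024/335] → run E
t=19: vr[D=24297472/7805621 E=2048/335] → run D
t=20: vr[E=2048/335] → run E
t=21: vr[E=3072/335] → run E
t=22: (idle)
t=23: (idle)
t=24: (idle)
t=25: (idle)
t=26: (idle)

context switches = 19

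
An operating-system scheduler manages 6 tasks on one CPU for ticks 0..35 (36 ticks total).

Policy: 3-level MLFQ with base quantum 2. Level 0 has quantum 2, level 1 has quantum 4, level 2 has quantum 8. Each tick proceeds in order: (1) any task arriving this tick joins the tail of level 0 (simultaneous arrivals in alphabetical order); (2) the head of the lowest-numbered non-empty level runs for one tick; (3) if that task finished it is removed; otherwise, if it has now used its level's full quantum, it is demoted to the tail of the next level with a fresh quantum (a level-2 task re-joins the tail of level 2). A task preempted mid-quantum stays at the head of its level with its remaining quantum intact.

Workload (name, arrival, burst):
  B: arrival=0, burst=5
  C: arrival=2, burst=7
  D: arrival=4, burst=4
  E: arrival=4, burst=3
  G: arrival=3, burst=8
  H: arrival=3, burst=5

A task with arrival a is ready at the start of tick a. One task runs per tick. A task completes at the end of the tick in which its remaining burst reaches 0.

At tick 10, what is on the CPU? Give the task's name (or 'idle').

running at tick 10 = E

t=0: L0/L1/L2 = B/-/- → run B
t=1: L0/L1/L2 = B/-/- → run B
t=2: L0/L1/L2 = C/B/- → run C
t=3: L0/L1/L2 = CGH/B/- → run C
t=4: L0/L1/L2 = GHDE/BC/- → run G
t=5: L0/L1/L2 = GHDE/BC/- → run G
t=6: L0/L1/L2 = HDE/BCG/- → run H
t=7: L0/L1/L2 = HDE/BCG/- → run H
t=8: L0/L1/L2 = DE/BCGH/- → run D
t=9: L0/L1/L2 = DE/BCGH/- → run D
t=10: L0/L1/L2 = E/BCGHD/- → run E
t=11: L0/L1/L2 = E/BCGHD/- → run E
t=12: L0/L1/L2 = -/BCGHDE/- → run B
t=13: L0/L1/L2 = -/BCGHDE/- → run B
t=14: L0/L1/L2 = -/BCGHDE/- → run B
t=15: L0/L1/L2 = -/CGHDE/- → run C
t=16: L0/L1/L2 = -/CGHDE/- → run C
t=17: L0/L1/L2 = -/CGHDE/- → run C
t=18: L0/L1/L2 = -/CGHDE/- → run C
t=19: L0/L1/L2 = -/GHDE/C → run G
t=20: L0/L1/L2 = -/GHDE/C → run G
t=21: L0/L1/L2 = -/GHDE/C → run G
t=22: L0/L1/L2 = -/GHDE/C → run G
t=23: L0/L1/L2 = -/HDE/CG → run H
t=24: L0/L1/L2 = -/HDE/CG → run H
t=25: L0/L1/L2 = -/HDE/CG → run H
t=26: L0/L1/L2 = -/DE/CG → run D
t=27: L0/L1/L2 = -/DE/CG → run D
t=28: L0/L1/L2 = -/E/CG → run E
t=29: L0/L1/L2 = -/-/CG → run C
t=30: L0/L1/L2 = -/-/G → run G
t=31: L0/L1/L2 = -/-/G → run G
t=32: (idle)
t=33: (idle)
t=34: (idle)
t=35: (idle)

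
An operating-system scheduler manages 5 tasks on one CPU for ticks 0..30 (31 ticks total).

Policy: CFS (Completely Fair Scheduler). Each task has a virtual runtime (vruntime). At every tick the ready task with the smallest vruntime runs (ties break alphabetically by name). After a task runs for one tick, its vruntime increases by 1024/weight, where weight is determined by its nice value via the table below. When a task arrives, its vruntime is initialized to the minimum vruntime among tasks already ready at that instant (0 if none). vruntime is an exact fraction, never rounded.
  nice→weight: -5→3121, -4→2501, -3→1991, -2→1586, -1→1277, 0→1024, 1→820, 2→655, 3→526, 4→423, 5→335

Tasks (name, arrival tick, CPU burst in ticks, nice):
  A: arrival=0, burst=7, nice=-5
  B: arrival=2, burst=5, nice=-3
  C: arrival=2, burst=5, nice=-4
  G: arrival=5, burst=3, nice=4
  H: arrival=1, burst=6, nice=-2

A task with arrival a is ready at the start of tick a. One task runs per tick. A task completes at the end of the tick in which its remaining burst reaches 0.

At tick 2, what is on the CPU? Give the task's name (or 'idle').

running at tick 2 = B

t=0: vr[A=0] → run A
t=1: vr[A=1024/3121 H=1024/3121] → run A
t=2: vr[A=2048/3121 B=1024/3121 C=1024/3121 H=1024/3121] → run B
t=3: vr[A=2048/3121 B=5234688/6213911 C=1024/3121 H=1024/3121] → run C
t=4: vr[A=2048/3121 B=5234688/6213911 C=5756928/7805621 H=1024/3121] → run H
t=5: vr[A=2048/3121 B=5234688/6213911 C=5756928/7805621 G=2048/3121 H=2409984/2474953] → run A
t=6: vr[A=3072/3121 B=5234688/6213911 C=5756928/7805621 G=2048/3121 H=2409984/2474953] → run G
t=7: vr[A=3072/3121 B=5234688/6213911 C=5756928/7805621 G=4062208/1320183 H=2409984/2474953] → run C
t=8: vr[A=3072/3121 B=5234688/6213911 C=8952832/7805621 G=4062208/1320183 H=2409984/2474953] → run B
t=9: vr[A=3072/3121 B=8430592/6213911 C=8952832/7805621 G=4062208/1320183 H=2409984/2474953] → run H
t=10: vr[A=3072/3121 B=8430592/6213911 C=8952832/7805621 G=4062208/1320183 H=4007936/2474953] → run A
t=11: vr[A=4096/3121 B=8430592/6213911 C=8952832/7805621 G=4062208/1320183 H=4007936/2474953] → run C
t=12: vr[A=4096/3121 B=8430592/6213911 C=12148736/7805621 G=4062208/1320183 H=4007936/2474953] → run A
t=13: vr[A=5120/3121 B=8430592/6213911 C=12148736/7805621 G=4062208/1320183 H=4007936/2474953] → run B
t=14: vr[A=5120/3121 B=11626496/6213911 C=12148736/7805621 G=4062208/1320183 H=4007936/2474953] → run C
t=15: vr[A=5120/3121 B=11626496/6213911 C=15344640/7805621 G=4062208/1320183 H=4007936/2474953] → run H
t=16: vr[A=5120/3121 B=11626496/6213911 C=15344640/7805621 G=4062208/1320183 H=5605888/2474953] → run A
t=17: vr[A=6144/3121 B=11626496/6213911 C=15344640/7805621 G=4062208/1320183 H=5605888/2474953] → run B
t=18: vr[A=6144/3121 B=14822400/6213911 C=15344640/7805621 G=4062208/1320183 H=5605888/2474953] → run C
t=19: vr[A=6144/3121 B=14822400/6213911 G=4062208/1320183 H=5605888/2474953] → run A
t=20: vr[B=14822400/6213911 G=4062208/1320183 H=5605888/2474953] → run H
t=21: vr[B=14822400/6213911 G=4062208/1320183 H=7203840/2474953] → run B
t=22: vr[G=4062208/1320183 H=7203840/2474953] → run H
t=23: vr[G=4062208/1320183 H=8801792/2474953] → run G
t=24: vr[G=7258112/1320183 H=8801792/2474953] → run H
t=25: vr[G=7258112/1320183] → run G
t=26: (idle)
t=27: (idle)
t=28: (idle)
t=29: (idle)
t=30: (idle)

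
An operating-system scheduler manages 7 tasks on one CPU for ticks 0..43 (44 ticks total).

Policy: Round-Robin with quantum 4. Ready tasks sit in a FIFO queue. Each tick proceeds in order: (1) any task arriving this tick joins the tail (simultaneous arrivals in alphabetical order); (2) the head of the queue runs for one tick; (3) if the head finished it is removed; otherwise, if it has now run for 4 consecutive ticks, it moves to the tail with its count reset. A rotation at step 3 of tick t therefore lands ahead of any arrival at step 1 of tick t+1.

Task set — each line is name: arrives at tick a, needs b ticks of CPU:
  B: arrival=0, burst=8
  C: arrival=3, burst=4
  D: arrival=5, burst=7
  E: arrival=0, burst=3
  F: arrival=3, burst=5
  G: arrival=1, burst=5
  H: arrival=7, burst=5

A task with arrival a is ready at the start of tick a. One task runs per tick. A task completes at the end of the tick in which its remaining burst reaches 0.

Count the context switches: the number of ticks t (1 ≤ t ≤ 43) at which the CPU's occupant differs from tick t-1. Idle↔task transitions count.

t=0: queue=[B,E] q_used=0 → run B
t=1: queue=[B,E,G] q_used=1 → run B
t=2: queue=[B,E,G] q_used=2 → run B
t=3: queue=[B,E,G,C,F] q_used=3 → run B
t=4: queue=[E,G,C,F,B] q_used=0 → run E
t=5: queue=[E,G,C,F,B,D] q_used=1 → run E
t=6: queue=[E,G,C,F,B,D] q_used=2 → run E
t=7: queue=[G,C,F,B,D,H] q_used=0 → run G
t=8: queue=[G,C,F,B,D,H] q_used=1 → run G
t=9: queue=[G,C,F,B,D,H] q_used=2 → run G
t=10: queue=[G,C,F,B,D,H] q_used=3 → run G
t=11: queue=[C,F,B,D,H,G] q_used=0 → run C
t=12: queue=[C,F,B,D,H,G] q_used=1 → run C
t=13: queue=[C,F,B,D,H,G] q_used=2 → run C
t=14: queue=[C,F,B,D,H,G] q_used=3 → run C
t=15: queue=[F,B,D,H,G] q_used=0 → run F
t=16: queue=[F,B,D,H,G] q_used=1 → run F
t=17: queue=[F,B,D,H,G] q_used=2 → run F
t=18: queue=[F,B,D,H,G] q_used=3 → run F
t=19: queue=[B,D,H,G,F] q_used=0 → run B
t=20: queue=[B,D,H,G,F] q_used=1 → run B
t=21: queue=[B,D,H,G,F] q_used=2 → run B
t=22: queue=[B,D,H,G,F] q_used=3 → run B
t=23: queue=[D,H,G,F] q_used=0 → run D
t=24: queue=[D,H,G,F] q_used=1 → run D
t=25: queue=[D,H,G,F] q_used=2 → run D
t=26: queue=[D,H,G,F] q_used=3 → run D
t=27: queue=[H,G,F,D] q_used=0 → run H
t=28: queue=[H,G,F,D] q_used=1 → run H
t=29: queue=[H,G,F,D] q_used=2 → run H
t=30: queue=[H,G,F,D] q_used=3 → run H
t=31: queue=[G,F,D,H] q_used=0 → run G
t=32: queue=[F,D,H] q_used=0 → run F
t=33: queue=[D,H] q_used=0 → run D
t=34: queue=[D,H] q_used=1 → run D
t=35: queue=[D,H] q_used=2 → run D
t=36: queue=[H] q_used=0 → run H
t=37: (idle)
t=38: (idle)
t=39: (idle)
t=40: (idle)
t=41: (idle)
t=42: (idle)
t=43: (idle)

context switches = 12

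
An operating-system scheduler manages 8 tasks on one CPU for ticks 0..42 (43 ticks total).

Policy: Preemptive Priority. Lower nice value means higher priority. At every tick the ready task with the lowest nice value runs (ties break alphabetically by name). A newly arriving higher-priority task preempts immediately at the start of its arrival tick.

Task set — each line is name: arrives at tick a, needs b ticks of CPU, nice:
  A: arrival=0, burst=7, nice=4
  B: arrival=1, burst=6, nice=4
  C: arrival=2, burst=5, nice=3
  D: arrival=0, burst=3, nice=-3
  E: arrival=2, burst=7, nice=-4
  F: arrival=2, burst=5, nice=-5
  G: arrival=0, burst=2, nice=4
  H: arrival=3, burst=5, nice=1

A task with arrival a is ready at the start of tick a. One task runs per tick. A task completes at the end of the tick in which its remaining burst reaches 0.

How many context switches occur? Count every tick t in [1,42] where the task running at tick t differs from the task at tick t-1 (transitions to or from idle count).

t=0: ready={A,D,G} → run D
t=1: ready={A,B,D,G} → run D
t=2: ready={A,B,C,D,E,F,G} → run F
t=3: ready={A,B,C,D,E,F,G,H} → run F
t=4: ready={A,B,C,D,E,F,G,H} → run F
t=5: ready={A,B,C,D,E,F,G,H} → run F
t=6: ready={A,B,C,D,E,F,G,H} → run F
t=7: ready={A,B,C,D,E,G,H} → run E
t=8: ready={A,B,C,D,E,G,H} → run E
t=9: ready={A,B,C,D,E,G,H} → run E
t=10: ready={A,B,C,D,E,G,H} → run E
t=11: ready={A,B,C,D,E,G,H} → run E
t=12: ready={A,B,C,D,E,G,H} → run E
t=13: ready={A,B,C,D,E,G,H} → run E
t=14: ready={A,B,C,D,G,H} → run D
t=15: ready={A,B,C,G,H} → run H
t=16: ready={A,B,C,G,H} → run H
t=17: ready={A,B,C,G,H} → run H
t=18: ready={A,B,C,G,H} → run H
t=19: ready={A,B,C,G,H} → run H
t=20: ready={A,B,C,G} → run C
t=21: ready={A,B,C,G} → run C
t=22: ready={A,B,C,G} → run C
t=23: ready={A,B,C,G} → run C
t=24: ready={A,B,C,G} → run C
t=25: ready={A,B,G} → run A
t=26: ready={A,B,G} → run A
t=27: ready={A,B,G} → run A
t=28: ready={A,B,G} → run A
t=29: ready={A,B,G} → run A
t=30: ready={A,B,G} → run A
t=31: ready={A,B,G} → run A
t=32: ready={B,G} → run B
t=33: ready={B,G} → run B
t=34: ready={B,G} → run B
t=35: ready={B,G} → run B
t=36: ready={B,G} → run B
t=37: ready={B,G} → run B
t=38: ready={G} → run G
t=39: ready={G} → run G
t=40: (idle)
t=41: (idle)
t=42: (idle)

context switches = 9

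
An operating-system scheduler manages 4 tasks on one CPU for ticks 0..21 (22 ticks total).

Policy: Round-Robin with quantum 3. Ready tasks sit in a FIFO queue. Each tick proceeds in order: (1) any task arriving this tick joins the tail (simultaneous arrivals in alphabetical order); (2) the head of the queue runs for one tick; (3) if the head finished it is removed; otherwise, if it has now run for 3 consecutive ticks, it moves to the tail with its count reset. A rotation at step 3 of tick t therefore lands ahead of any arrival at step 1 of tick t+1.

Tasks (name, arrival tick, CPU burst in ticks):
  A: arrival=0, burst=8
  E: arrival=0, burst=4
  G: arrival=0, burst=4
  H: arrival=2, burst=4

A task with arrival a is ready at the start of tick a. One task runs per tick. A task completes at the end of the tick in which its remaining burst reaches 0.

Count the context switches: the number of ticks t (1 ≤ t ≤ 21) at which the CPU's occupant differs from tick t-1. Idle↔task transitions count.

context switches = 9

t=0: queue=[A,E,G] q_used=0 → run A
t=1: queue=[A,E,G] q_used=1 → run A
t=2: queue=[A,E,G,H] q_used=2 → run A
t=3: queue=[E,G,H,A] q_used=0 → run E
t=4: queue=[E,G,H,A] q_used=1 → run E
t=5: queue=[E,G,H,A] q_used=2 → run E
t=6: queue=[G,H,A,E] q_used=0 → run G
t=7: queue=[G,H,A,E] q_used=1 → run G
t=8: queue=[G,H,A,E] q_used=2 → run G
t=9: queue=[H,A,E,G] q_used=0 → run H
t=10: queue=[H,A,E,G] q_used=1 → run H
t=11: queue=[H,A,E,G] q_used=2 → run H
t=12: queue=[A,E,G,H] q_used=0 → run A
t=13: queue=[A,E,G,H] q_used=1 → run A
t=14: queue=[A,E,G,H] q_used=2 → run A
t=15: queue=[E,G,H,A] q_used=0 → run E
t=16: queue=[G,H,A] q_used=0 → run G
t=17: queue=[H,A] q_used=0 → run H
t=18: queue=[A] q_used=0 → run A
t=19: queue=[A] q_used=1 → run A
t=20: (idle)
t=21: (idle)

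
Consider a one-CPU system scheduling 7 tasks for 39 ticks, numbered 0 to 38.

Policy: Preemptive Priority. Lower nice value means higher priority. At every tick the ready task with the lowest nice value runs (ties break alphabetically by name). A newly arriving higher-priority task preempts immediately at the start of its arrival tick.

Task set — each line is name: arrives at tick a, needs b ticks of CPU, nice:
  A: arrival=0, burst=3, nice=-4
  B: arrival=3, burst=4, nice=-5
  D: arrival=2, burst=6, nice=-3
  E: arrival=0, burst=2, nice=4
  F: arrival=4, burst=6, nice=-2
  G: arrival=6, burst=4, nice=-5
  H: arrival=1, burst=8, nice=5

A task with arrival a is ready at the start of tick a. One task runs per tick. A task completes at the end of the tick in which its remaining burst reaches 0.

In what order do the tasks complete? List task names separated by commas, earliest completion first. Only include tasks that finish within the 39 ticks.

t=0: ready={A,E} → run A
t=1: ready={A,E,H} → run A
t=2: ready={A,D,E,H} → run A
t=3: ready={B,D,E,H} → run B
t=4: ready={B,D,E,F,H} → run B
t=5: ready={B,D,E,F,H} → run B
t=6: ready={B,D,E,F,G,H} → run B
t=7: ready={D,E,F,G,H} → run G
t=8: ready={D,E,F,G,H} → run G
t=9: ready={D,E,F,G,H} → run G
t=10: ready={D,E,F,G,H} → run G
t=11: ready={D,E,F,H} → run D
t=12: ready={D,E,F,H} → run D
t=13: ready={D,E,F,H} → run D
t=14: ready={D,E,F,H} → run D
t=15: ready={D,E,F,H} → run D
t=16: ready={D,E,F,H} → run D
t=17: ready={E,F,H} → run F
t=18: ready={E,F,H} → run F
t=19: ready={E,F,H} → run F
t=20: ready={E,F,H} → run F
t=21: ready={E,F,H} → run F
t=22: ready={E,F,H} → run F
t=23: ready={E,H} → run E
t=24: ready={E,H} → run E
t=25: ready={H} → run H
t=26: ready={H} → run H
t=27: ready={H} → run H
t=28: ready={H} → run H
t=29: ready={H} → run H
t=30: ready={H} → run H
t=31: ready={H} → run H
t=32: ready={H} → run H
t=33: (idle)
t=34: (idle)
t=35: (idle)
t=36: (idle)
t=37: (idle)
t=38: (idle)

completion order = A, B, G, D, F, E, H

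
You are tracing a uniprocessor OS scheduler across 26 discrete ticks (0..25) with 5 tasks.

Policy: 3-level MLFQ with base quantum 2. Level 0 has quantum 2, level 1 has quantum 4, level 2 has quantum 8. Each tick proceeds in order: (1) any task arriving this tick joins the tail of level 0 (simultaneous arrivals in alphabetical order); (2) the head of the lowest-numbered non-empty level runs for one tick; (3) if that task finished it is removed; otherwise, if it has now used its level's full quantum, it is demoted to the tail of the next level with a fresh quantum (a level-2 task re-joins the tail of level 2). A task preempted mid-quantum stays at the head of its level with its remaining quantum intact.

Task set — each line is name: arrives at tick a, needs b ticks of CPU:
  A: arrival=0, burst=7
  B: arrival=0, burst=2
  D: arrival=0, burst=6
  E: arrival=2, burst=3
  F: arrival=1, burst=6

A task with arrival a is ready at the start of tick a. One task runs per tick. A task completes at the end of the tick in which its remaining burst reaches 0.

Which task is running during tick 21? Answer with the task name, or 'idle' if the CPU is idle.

t=0: L0/L1/L2 = ABD/-/- → run A
t=1: L0/L1/L2 = ABDF/-/- → run A
t=2: L0/L1/L2 = BDFE/A/- → run B
t=3: L0/L1/L2 = BDFE/A/- → run B
t=4: L0/L1/L2 = DFE/A/- → run D
t=5: L0/L1/L2 = DFE/A/- → run D
t=6: L0/L1/L2 = FE/AD/- → run F
t=7: L0/L1/L2 = FE/AD/- → run F
t=8: L0/L1/L2 = E/ADF/- → run E
t=9: L0/L1/L2 = E/ADF/- → run E
t=10: L0/L1/L2 = -/ADFE/- → run A
t=11: L0/L1/L2 = -/ADFE/- → run A
t=12: L0/L1/L2 = -/ADFE/- → run A
t=13: L0/L1/L2 = -/ADFE/- → run A
t=14: L0/L1/L2 = -/DFE/A → run D
t=15: L0/L1/L2 = -/DFE/A → run D
t=16: L0/L1/L2 = -/DFE/A → run D
t=17: L0/L1/L2 = -/DFE/A → run D
t=18: L0/L1/L2 = -/FE/A → run F
t=19: L0/L1/L2 = -/FE/A → run F
t=20: L0/L1/L2 = -/FE/A → run F
t=21: L0/L1/L2 = -/FE/A → run F
t=22: L0/L1/L2 = -/E/A → run E
t=23: L0/L1/L2 = -/-/A → run A
t=24: (idle)
t=25: (idle)

running at tick 21 = F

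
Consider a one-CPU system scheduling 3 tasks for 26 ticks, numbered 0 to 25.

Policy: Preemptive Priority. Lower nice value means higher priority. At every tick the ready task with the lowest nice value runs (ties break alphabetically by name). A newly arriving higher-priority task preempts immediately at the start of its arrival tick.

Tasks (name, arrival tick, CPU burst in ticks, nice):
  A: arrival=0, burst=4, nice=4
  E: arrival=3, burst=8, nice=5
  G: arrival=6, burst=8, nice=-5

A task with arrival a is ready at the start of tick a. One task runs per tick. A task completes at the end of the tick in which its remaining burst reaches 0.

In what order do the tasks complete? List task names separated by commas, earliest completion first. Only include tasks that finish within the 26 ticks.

completion order = A, G, E

t=0: ready={A} → run A
t=1: ready={A} → run A
t=2: ready={A} → run A
t=3: ready={A,E} → run A
t=4: ready={E} → run E
t=5: ready={E} → run E
t=6: ready={E,G} → run G
t=7: ready={E,G} → run G
t=8: ready={E,G} → run G
t=9: ready={E,G} → run G
t=10: ready={E,G} → run G
t=11: ready={E,G} → run G
t=12: ready={E,G} → run G
t=13: ready={E,G} → run G
t=14: ready={E} → run E
t=15: ready={E} → run E
t=16: ready={E} → run E
t=17: ready={E} → run E
t=18: ready={E} → run E
t=19: ready={E} → run E
t=20: (idle)
t=21: (idle)
t=22: (idle)
t=23: (idle)
t=24: (idle)
t=25: (idle)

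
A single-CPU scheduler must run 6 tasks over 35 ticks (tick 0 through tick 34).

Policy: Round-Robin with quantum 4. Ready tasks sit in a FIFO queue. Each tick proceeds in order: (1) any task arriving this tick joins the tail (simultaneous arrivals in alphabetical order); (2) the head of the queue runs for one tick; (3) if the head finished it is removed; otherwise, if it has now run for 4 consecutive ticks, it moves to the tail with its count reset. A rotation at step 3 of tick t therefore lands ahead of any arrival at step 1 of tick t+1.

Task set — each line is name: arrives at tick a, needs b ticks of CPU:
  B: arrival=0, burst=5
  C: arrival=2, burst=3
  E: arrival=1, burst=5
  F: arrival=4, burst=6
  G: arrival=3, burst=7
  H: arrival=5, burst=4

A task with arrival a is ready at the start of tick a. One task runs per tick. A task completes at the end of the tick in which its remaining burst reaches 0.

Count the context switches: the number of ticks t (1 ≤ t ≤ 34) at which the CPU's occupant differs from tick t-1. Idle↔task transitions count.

t=0: queue=[B] q_used=0 → run B
t=1: queue=[B,E] q_used=1 → run B
t=2: queue=[B,E,C] q_used=2 → run B
t=3: queue=[B,E,C,G] q_used=3 → run B
t=4: queue=[E,C,G,B,F] q_used=0 → run E
t=5: queue=[E,C,G,B,F,H] q_used=1 → run E
t=6: queue=[E,C,G,B,F,H] q_used=2 → run E
t=7: queue=[E,C,G,B,F,H] q_used=3 → run E
t=8: queue=[C,G,B,F,H,E] q_used=0 → run C
t=9: queue=[C,G,B,F,H,E] q_used=1 → run C
t=10: queue=[C,G,B,F,H,E] q_used=2 → run C
t=11: queue=[G,B,F,H,E] q_used=0 → run G
t=12: queue=[G,B,F,H,E] q_used=1 → run G
t=13: queue=[G,B,F,H,E] q_used=2 → run G
t=14: queue=[G,B,F,H,E] q_used=3 → run G
t=15: queue=[B,F,H,E,G] q_used=0 → run B
t=16: queue=[F,H,E,G] q_used=0 → run F
t=17: queue=[F,H,E,G] q_used=1 → run F
t=18: queue=[F,H,E,G] q_used=2 → run F
t=19: queue=[F,H,E,G] q_used=3 → run F
t=20: queue=[H,E,G,F] q_used=0 → run H
t=21: queue=[H,E,G,F] q_used=1 → run H
t=22: queue=[H,E,G,F] q_used=2 → run H
t=23: queue=[H,E,G,F] q_used=3 → run H
t=24: queue=[E,G,F] q_used=0 → run E
t=25: queue=[G,F] q_used=0 → run G
t=26: queue=[G,F] q_used=1 → run G
t=27: queue=[G,F] q_used=2 → run G
t=28: queue=[F] q_used=0 → run F
t=29: queue=[F] q_used=1 → run F
t=30: (idle)
t=31: (idle)
t=32: (idle)
t=33: (idle)
t=34: (idle)

context switches = 10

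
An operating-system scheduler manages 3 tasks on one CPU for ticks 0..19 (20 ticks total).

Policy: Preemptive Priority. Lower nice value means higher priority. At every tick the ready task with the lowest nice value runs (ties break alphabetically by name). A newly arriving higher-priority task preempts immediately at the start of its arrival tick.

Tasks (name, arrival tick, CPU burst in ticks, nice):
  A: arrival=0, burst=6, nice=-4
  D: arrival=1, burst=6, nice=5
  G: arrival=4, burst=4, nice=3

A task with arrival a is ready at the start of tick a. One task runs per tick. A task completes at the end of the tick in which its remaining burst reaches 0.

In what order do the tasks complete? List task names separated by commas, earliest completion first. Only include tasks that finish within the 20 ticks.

completion order = A, G, D

t=0: ready={A} → run A
t=1: ready={A,D} → run A
t=2: ready={A,D} → run A
t=3: ready={A,D} → run A
t=4: ready={A,D,G} → run A
t=5: ready={A,D,G} → run A
t=6: ready={D,G} → run G
t=7: ready={D,G} → run G
t=8: ready={D,G} → run G
t=9: ready={D,G} → run G
t=10: ready={D} → run D
t=11: ready={D} → run D
t=12: ready={D} → run D
t=13: ready={D} → run D
t=14: ready={D} → run D
t=15: ready={D} → run D
t=16: (idle)
t=17: (idle)
t=18: (idle)
t=19: (idle)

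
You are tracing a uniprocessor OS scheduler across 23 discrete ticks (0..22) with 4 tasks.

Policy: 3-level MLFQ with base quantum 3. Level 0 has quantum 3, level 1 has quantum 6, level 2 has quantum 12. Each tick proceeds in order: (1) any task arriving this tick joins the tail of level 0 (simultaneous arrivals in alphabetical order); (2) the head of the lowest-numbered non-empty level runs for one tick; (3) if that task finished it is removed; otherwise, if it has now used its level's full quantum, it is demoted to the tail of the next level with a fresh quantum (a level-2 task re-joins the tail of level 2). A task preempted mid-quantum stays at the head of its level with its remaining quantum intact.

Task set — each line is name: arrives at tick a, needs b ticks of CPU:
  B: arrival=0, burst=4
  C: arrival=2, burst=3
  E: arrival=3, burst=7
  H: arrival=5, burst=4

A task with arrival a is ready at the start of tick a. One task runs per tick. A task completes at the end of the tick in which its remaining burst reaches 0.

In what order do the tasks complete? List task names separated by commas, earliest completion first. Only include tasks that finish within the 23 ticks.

t=0: L0/L1/L2 = B/-/- → run B
t=1: L0/L1/L2 = B/-/- → run B
t=2: L0/L1/L2 = BC/-/- → run B
t=3: L0/L1/L2 = CE/B/- → run C
t=4: L0/L1/L2 = CE/B/- → run C
t=5: L0/L1/L2 = CEH/B/- → run C
t=6: L0/L1/L2 = EH/B/- → run E
t=7: L0/L1/L2 = EH/B/- → run E
t=8: L0/L1/L2 = EH/B/- → run E
t=9: L0/L1/L2 = H/BE/- → run H
t=10: L0/L1/L2 = H/BE/- → run H
t=11: L0/L1/L2 = H/BE/- → run H
t=12: L0/L1/L2 = -/BEH/- → run B
t=13: L0/L1/L2 = -/EH/- → run E
t=14: L0/L1/L2 = -/EH/- → run E
t=15: L0/L1/L2 = -/EH/- → run E
t=16: L0/L1/L2 = -/EH/- → run E
t=17: L0/L1/L2 = -/H/- → run H
t=18: (idle)
t=19: (idle)
t=20: (idle)
t=21: (idle)
t=22: (idle)

completion order = C, B, E, H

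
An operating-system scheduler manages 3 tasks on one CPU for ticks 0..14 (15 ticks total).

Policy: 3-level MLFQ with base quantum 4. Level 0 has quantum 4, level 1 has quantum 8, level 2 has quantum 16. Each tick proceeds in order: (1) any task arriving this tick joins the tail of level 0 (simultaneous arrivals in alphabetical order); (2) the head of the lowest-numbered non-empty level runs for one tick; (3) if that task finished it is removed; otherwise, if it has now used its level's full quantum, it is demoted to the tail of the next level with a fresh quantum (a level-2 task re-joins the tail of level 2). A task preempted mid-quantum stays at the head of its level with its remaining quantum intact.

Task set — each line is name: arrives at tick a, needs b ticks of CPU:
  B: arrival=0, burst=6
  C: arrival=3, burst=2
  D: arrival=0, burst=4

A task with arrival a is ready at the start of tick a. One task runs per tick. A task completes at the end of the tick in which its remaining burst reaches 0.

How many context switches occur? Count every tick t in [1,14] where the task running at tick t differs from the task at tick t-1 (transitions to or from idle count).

context switches = 4

t=0: L0/L1/L2 = BD/-/- → run B
t=1: L0/L1/L2 = BD/-/- → run B
t=2: L0/L1/L2 = BD/-/- → run B
t=3: L0/L1/L2 = BDC/-/- → run B
t=4: L0/L1/L2 = DC/B/- → run D
t=5: L0/L1/L2 = DC/B/- → run D
t=6: L0/L1/L2 = DC/B/- → run D
t=7: L0/L1/L2 = DC/B/- → run D
t=8: L0/L1/L2 = C/B/- → run C
t=9: L0/L1/L2 = C/B/- → run C
t=10: L0/L1/L2 = -/B/- → run B
t=11: L0/L1/L2 = -/B/- → run B
t=12: (idle)
t=13: (idle)
t=14: (idle)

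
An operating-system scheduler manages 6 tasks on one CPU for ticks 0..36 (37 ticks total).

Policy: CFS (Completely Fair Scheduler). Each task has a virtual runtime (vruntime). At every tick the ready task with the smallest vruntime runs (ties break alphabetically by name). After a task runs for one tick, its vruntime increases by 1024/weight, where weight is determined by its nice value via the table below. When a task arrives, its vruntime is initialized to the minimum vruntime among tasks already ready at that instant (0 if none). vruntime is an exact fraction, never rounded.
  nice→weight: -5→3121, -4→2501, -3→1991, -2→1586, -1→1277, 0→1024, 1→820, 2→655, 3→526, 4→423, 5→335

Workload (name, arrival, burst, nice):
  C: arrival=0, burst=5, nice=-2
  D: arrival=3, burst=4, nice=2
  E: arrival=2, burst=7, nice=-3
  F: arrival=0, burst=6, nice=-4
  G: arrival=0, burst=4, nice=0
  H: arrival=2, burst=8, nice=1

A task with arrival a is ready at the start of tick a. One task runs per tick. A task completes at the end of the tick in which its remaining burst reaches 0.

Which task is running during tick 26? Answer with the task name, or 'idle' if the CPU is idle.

running at tick 26 = E

t=0: vr[C=0 F=0 G=0] → run C
t=1: vr[C=512/793 F=0 G=0] → run F
t=2: vr[C=512/793 E=0 F=1024/2501 G=0 H=0] → run E
t=3: vr[C=512/793 D=0 E=1024/1991 F=1024/2501 G=0 H=0] → run D
t=4: vr[C=512/793 D=1024/655 E=1024/1991 F=1024/2501 G=0 H=0] → run G
t=5: vr[C=512/793 D=1024/655 E=1024/1991 F=1024/2501 G=1 H=0] → run H
t=6: vr[C=512/793 D=1024/655 E=1024/1991 F=1024/2501 G=1 H=256/205] → run F
t=7: vr[C=512/793 D=1024/655 E=1024/1991 F=2048/2501 G=1 H=256/205] → run E
t=8: vr[C=512/793 D=1024/655 E=2048/1991 F=2048/2501 G=1 H=256/205] → run C
t=9: vr[C=1024/793 D=1024/655 E=2048/1991 F=2048/2501 G=1 H=256/205] → run F
t=10: vr[C=1024/793 D=1024/655 E=2048/1991 F=3072/2501 G=1 H=256/205] → run G
t=11: vr[C=1024/793 D=1024/655 E=2048/1991 F=3072/2501 G=2 H=256/205] → run E
t=12: vr[C=1024/793 D=1024/655 E=3072/1991 F=3072/2501 G=2 H=256/205] → run F
t=13: vr[C=1024/793 D=1024/655 E=3072/1991 F=4096/2501 G=2 H=256/205] → run H
t=14: vr[C=1024/793 D=1024/655 E=3072/1991 F=4096/2501 G=2 H=512/205] → run C
t=15: vr[C=1536/793 D=1024/655 E=3072/1991 F=4096/2501 G=2 H=512/205] → run E
t=16: vr[C=1536/793 D=1024/655 E=4096/1991 F=4096/2501 G=2 H=512/205] → run D
t=17: vr[C=1536/793 D=2048/655 E=4096/1991 F=4096/2501 G=2 H=512/205] → run F
t=18: vr[C=1536/793 D=2048/655 E=4096/1991 F=5120/2501 G=2 H=512/205] → run C
t=19: vr[C=2048/793 D=2048/655 E=4096/1991 F=5120/2501 G=2 H=512/205] → run G
t=20: vr[C=2048/793 D=2048/655 E=4096/1991 F=5120/2501 G=3 H=512/205] → run F
t=21: vr[C=2048/793 D=2048/655 E=4096/1991 G=3 H=512/205] → run E
t=22: vr[C=2048/793 D=2048/655 E=5120/1991 G=3 H=512/205] → run H
t=23: vr[C=2048/793 D=2048/655 E=5120/1991 G=3 H=768/205] → run E
t=24: vr[C=2048/793 D=2048/655 E=6144/1991 G=3 H=768/205] → run C
t=25: vr[D=2048/655 E=6144/1991 G=3 H=768/205] → run G
t=26: vr[D=2048/655 E=6144/1991 H=768/205] → run E
t=27: vr[D=2048/655 H=768/205] → run D
t=28: vr[D=3072/655 H=768/205] → run H
t=29: vr[D=3072/655 H=1024/205] → run D
t=30: vr[H=1024/205] → run H
t=31: vr[H=256/41] → run H
t=32: vr[H=1536/205] → run H
t=33: vr[H=1792/205] → run H
t=34: (idle)
t=35: (idle)
t=36: (idle)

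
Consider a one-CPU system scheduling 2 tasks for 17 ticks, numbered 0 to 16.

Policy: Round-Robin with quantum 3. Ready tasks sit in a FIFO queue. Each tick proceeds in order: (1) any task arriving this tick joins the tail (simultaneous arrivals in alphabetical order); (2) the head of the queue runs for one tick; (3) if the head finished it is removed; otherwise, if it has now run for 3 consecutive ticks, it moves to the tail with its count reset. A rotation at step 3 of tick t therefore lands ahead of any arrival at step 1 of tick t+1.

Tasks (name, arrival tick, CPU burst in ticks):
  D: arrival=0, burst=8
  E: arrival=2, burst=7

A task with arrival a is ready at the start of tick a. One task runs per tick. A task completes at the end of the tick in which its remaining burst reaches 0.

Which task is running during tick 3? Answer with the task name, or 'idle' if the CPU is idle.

running at tick 3 = E

t=0: queue=[D] q_used=0 → run D
t=1: queue=[D] q_used=1 → run D
t=2: queue=[D,E] q_used=2 → run D
t=3: queue=[E,D] q_used=0 → run E
t=4: queue=[E,D] q_used=1 → run E
t=5: queue=[E,D] q_used=2 → run E
t=6: queue=[D,E] q_used=0 → run D
t=7: queue=[D,E] q_used=1 → run D
t=8: queue=[D,E] q_used=2 → run D
t=9: queue=[E,D] q_used=0 → run E
t=10: queue=[E,D] q_used=1 → run E
t=11: queue=[E,D] q_used=2 → run E
t=12: queue=[D,E] q_used=0 → run D
t=13: queue=[D,E] q_used=1 → run D
t=14: queue=[E] q_used=0 → run E
t=15: (idle)
t=16: (idle)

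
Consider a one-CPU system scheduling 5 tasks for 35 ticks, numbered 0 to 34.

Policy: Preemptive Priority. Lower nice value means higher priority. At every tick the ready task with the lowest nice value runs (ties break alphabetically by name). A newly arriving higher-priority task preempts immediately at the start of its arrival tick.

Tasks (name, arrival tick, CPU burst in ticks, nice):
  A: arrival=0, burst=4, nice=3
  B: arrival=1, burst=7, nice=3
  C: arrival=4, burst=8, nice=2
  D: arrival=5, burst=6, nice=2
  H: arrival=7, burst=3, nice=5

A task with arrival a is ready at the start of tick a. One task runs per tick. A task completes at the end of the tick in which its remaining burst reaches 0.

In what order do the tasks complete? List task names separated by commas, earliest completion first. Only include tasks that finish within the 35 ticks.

t=0: ready={A} → run A
t=1: ready={A,B} → run A
t=2: ready={A,B} → run A
t=3: ready={A,B} → run A
t=4: ready={B,C} → run C
t=5: ready={B,C,D} → run C
t=6: ready={B,C,D} → run C
t=7: ready={B,C,D,H} → run C
t=8: ready={B,C,D,H} → run C
t=9: ready={B,C,D,H} → run C
t=10: ready={B,C,D,H} → run C
t=11: ready={B,C,D,H} → run C
t=12: ready={B,D,H} → run D
t=13: ready={B,D,H} → run D
t=14: ready={B,D,H} → run D
t=15: ready={B,D,H} → run D
t=16: ready={B,D,H} → run D
t=17: ready={B,D,H} → run D
t=18: ready={B,H} → run B
t=19: ready={B,H} → run B
t=20: ready={B,H} → run B
t=21: ready={B,H} → run B
t=22: ready={B,H} → run B
t=23: ready={B,H} → run B
t=24: ready={B,H} → run B
t=25: ready={H} → run H
t=26: ready={H} → run H
t=27: ready={H} → run H
t=28: (idle)
t=29: (idle)
t=30: (idle)
t=31: (idle)
t=32: (idle)
t=33: (idle)
t=34: (idle)

completion order = A, C, D, B, H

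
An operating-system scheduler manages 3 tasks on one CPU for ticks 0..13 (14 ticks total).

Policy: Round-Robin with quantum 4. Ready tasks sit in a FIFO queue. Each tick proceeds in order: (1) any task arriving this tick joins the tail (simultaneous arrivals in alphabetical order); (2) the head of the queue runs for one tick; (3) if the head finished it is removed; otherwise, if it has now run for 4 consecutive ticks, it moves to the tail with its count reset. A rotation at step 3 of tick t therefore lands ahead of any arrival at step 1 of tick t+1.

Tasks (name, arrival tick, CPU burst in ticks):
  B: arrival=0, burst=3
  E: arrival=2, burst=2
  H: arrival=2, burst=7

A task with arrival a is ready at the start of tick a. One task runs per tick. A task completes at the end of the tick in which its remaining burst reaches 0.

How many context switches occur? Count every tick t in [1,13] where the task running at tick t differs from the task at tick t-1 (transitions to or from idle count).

context switches = 3

t=0: queue=[B] q_used=0 → run B
t=1: queue=[B] q_used=1 → run B
t=2: queue=[B,E,H] q_used=2 → run B
t=3: queue=[E,H] q_used=0 → run E
t=4: queue=[E,H] q_used=1 → run E
t=5: queue=[H] q_used=0 → run H
t=6: queue=[H] q_used=1 → run H
t=7: queue=[H] q_used=2 → run H
t=8: queue=[H] q_used=3 → run H
t=9: queue=[H] q_used=0 → run H
t=10: queue=[H] q_used=1 → run H
t=11: queue=[H] q_used=2 → run H
t=12: (idle)
t=13: (idle)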